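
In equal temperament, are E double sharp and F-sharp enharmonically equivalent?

Yes

E## = pitch class 6 and F# = pitch class 6 — the same pitch class, so they are enharmonic equivalents.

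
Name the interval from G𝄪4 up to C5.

Counting letters G–A–B–C gives a fourth.
G##→C = 3 semitones, 2 narrower than the perfect fourth (5), so doubly diminished.

doubly diminished fourth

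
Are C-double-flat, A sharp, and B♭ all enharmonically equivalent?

Yes

Cbb is pitch class 10; A# is pitch class 10; Bb is pitch class 10.
All spellings map to pitch class 10, so they are enharmonically equivalent.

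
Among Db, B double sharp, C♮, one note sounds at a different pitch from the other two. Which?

C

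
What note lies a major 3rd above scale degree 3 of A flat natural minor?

Eb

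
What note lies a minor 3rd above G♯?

B

G up a major third is B, so the target letter is B.
From G#, a minor third is 3 semitones up: B.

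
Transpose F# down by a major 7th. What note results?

G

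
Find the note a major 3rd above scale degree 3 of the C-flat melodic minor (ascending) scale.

Scale degree 3 of Cb melodic minor (ascending) is Ebb.
A major third (4 semitones) above Ebb lands on the letter G, giving Gb.

Gb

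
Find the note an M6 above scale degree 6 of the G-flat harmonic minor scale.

Cb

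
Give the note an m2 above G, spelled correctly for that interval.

Ab

G up a major second is A, so the target letter is A.
From G, a minor second is 1 semitone up: Ab.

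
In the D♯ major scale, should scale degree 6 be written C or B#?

B#

Each scale degree takes a distinct letter name. Degree 6 of a scale on D must use the letter B.
B# and C are enharmonically the same pitch, but only B# uses the letter B, so it is the correct spelling here.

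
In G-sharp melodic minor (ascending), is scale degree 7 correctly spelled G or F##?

F##

Each scale degree takes a distinct letter name. Degree 7 of a scale on G must use the letter F.
F## and G are enharmonically the same pitch, but only F## uses the letter F, so it is the correct spelling here.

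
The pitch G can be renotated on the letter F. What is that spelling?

G is pitch class 7. The letter F alone is pitch class 5.
To reach pitch class 7 from F requires an offset of +2 semitones, i.e. double sharp: F##.

F##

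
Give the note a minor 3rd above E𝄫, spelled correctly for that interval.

A third above E lands on the letter G.
A minor third spans 3 semitones, so Ebb moves to pitch class 5. On the letter G that is Gbb.

Gbb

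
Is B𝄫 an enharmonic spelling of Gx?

Bbb is pitch class 9; G## is pitch class 9.
All spellings map to pitch class 9, so they are enharmonically equivalent.

Yes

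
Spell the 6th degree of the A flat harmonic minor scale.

Degree 6 takes the letter 5 steps above A, which is F.
In harmonic minor, degree 6 sits 8 semitones above the tonic. Ab + 8 semitones is pitch class 4, spelled on F as Fb.

Fb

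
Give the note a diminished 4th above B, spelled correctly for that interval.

Eb

A fourth above B lands on the letter E.
A diminished fourth spans 4 semitones, so B moves to pitch class 3. On the letter E that is Eb.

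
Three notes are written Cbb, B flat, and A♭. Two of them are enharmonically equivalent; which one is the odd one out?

Ab

In 12-tone equal temperament, enharmonic equivalents share a pitch class. Cbb is pitch class 10; Bb is pitch class 10; Ab is pitch class 8.
Cbb and Bb share pitch class 10, while Ab is pitch class 8.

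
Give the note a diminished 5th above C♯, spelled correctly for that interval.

G

C up a perfect fifth is G, so the target letter is G.
From C#, a diminished fifth is 6 semitones up: G.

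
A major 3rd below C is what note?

Ab

A third below C lands on the letter A.
A major third spans 4 semitones, so C moves to pitch class 8. On the letter A that is Ab.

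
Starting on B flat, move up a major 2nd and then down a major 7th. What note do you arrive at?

A major second up from Bb is C (letter C, 2 semitones up).
A major seventh down from C is Db (letter D, 11 semitones down).

Db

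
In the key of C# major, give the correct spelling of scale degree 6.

Degree 6 takes the letter 5 steps above C, which is A.
In major, degree 6 sits 9 semitones above the tonic. C# + 9 semitones is pitch class 10, spelled on A as A#.

A#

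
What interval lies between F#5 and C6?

diminished fifth

The letter names run F→C, a span of 4 letter steps, so the interval is some kind of fifth.
F# to C is 6 semitones. A perfect fifth is 7, so 6 makes it diminished.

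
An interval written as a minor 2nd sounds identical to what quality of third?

doubly diminished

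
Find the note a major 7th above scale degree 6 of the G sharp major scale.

D##

Scale degree 6 of G# major is E#.
A major seventh (11 semitones) above E# lands on the letter D, giving D##.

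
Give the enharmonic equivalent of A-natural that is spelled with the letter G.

Plain G sits 2 semitones below A, so on the letter G the same pitch needs a double sharp: G##.

G##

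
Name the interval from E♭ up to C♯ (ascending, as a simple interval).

Counting letters E–F–G–A–B–C gives a sixth.
Eb→C# = 10 semitones, 1 wider than the major sixth (9), so augmented.

augmented sixth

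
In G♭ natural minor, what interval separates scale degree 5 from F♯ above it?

augmented third

Scale degree 5 of Gb natural minor is Db.
Db up to F#: letters D→F make it a third; 5 semitones makes it augmented.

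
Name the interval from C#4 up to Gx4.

augmented fifth

The letter names run C→G, a span of 4 letter steps, so the interval is some kind of fifth.
C# to G## is 8 semitones. A perfect fifth is 7, so 8 makes it augmented.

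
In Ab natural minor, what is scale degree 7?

The Ab natural minor scale runs Ab Bb Cb Db Eb Fb Gb.
Degree 7 is Gb.

Gb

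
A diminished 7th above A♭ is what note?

A up a major seventh is G#, so the target letter is G.
From Ab, a diminished seventh is 9 semitones up: Gbb.

Gbb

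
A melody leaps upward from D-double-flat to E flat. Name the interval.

Counting letters D–E gives a second.
Dbb→Eb = 3 semitones, 1 wider than the major second (2), so augmented.

augmented second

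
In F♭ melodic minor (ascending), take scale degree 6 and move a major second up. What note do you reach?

Scale degree 6 of Fb melodic minor (ascending) is Db.
A major second (2 semitones) above Db lands on the letter E, giving Eb.

Eb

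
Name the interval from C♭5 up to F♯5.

doubly augmented fourth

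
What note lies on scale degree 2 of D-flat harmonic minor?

The Db harmonic minor scale runs Db Eb Fb Gb Ab Bbb C.
Degree 2 is Eb.

Eb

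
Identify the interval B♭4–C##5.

doubly augmented second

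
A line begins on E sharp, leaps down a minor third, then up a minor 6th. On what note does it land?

A minor third down from E# is C## (letter C, 3 semitones down).
A minor sixth up from C## is A# (letter A, 8 semitones up).

A#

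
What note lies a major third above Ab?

A up a major third is C#, so the target letter is C.
From Ab, a major third is 4 semitones up: C.

C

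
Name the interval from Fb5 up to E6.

augmented seventh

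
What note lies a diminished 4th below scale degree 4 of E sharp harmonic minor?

E##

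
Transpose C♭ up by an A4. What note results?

F

A fourth above C lands on the letter F.
An augmented fourth spans 6 semitones, so Cb moves to pitch class 5. On the letter F that is F.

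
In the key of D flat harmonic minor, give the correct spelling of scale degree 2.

Eb

The Db harmonic minor scale runs Db Eb Fb Gb Ab Bbb C.
Degree 2 is Eb.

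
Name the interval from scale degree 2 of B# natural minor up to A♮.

Scale degree 2 of B# natural minor is C##.
C## up to A: letters C→A make it a sixth; 7 semitones makes it diminished.

diminished sixth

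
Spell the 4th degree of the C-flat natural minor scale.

Fb

Degree 4 takes the letter 3 steps above C, which is F.
In natural minor, degree 4 sits 5 semitones above the tonic. Cb + 5 semitones is pitch class 4, spelled on F as Fb.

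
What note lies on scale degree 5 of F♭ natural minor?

Cb

The Fb natural minor scale runs Fb Gb Abb Bbb Cb Dbb Ebb.
Degree 5 is Cb.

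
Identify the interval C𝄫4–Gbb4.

perfect fifth

The letter names run C→G, a span of 4 letter steps, so the interval is some kind of fifth.
Cbb to Gbb is 7 semitones. A perfect fifth is 7, so 7 makes it perfect.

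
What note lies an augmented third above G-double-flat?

Bb

G up a major third is B, so the target letter is B.
From Gbb, an augmented third is 5 semitones up: Bb.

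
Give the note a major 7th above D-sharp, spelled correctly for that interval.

D up a major seventh is C#, so the target letter is C.
From D#, a major seventh is 11 semitones up: C##.

C##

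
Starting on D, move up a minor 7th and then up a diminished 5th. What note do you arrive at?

A minor seventh up from D is C (letter C, 10 semitones up).
A diminished fifth up from C is Gb (letter G, 6 semitones up).

Gb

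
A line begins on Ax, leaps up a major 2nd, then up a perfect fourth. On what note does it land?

E##

A major second up from A## is B## (letter B, 2 semitones up).
A perfect fourth up from B## is E## (letter E, 5 semitones up).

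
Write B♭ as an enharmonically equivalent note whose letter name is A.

Bb is pitch class 10. The letter A alone is pitch class 9.
To reach pitch class 10 from A requires an offset of +1 semitone, i.e. sharp: A#.

A#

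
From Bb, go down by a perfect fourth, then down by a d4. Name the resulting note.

C#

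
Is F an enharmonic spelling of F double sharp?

No

Two spellings are enharmonically equivalent only if they share a pitch class.
Here F → 5, F## → 7; 5 ≠ 7, so they are not.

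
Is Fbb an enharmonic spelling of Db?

Two spellings are enharmonically equivalent only if they share a pitch class.
Here Fbb → 3, Db → 1; 1 ≠ 3, so they are not.

No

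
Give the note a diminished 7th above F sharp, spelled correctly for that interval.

Eb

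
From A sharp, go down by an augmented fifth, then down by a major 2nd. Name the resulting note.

C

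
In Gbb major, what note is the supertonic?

Abb

Degree 2 takes the letter 1 step above G, which is A.
In major, degree 2 sits 2 semitones above the tonic. Gbb + 2 semitones is pitch class 7, spelled on A as Abb.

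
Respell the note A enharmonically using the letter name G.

Plain G sits 2 semitones below A, so on the letter G the same pitch needs a double sharp: G##.

G##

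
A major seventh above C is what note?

B

A seventh above C lands on the letter B.
A major seventh spans 11 semitones, so C moves to pitch class 11. On the letter B that is B.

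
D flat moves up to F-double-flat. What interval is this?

diminished third

The letter names run D→F, a span of 2 letter steps, so the interval is some kind of third.
Db to Fbb is 2 semitones. A major third is 4, so 2 makes it diminished.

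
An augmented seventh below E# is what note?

F

A seventh below E lands on the letter F.
An augmented seventh spans 12 semitones, so E# moves to pitch class 5. On the letter F that is F.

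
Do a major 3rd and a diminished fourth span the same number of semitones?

Yes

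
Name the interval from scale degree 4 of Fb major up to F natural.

Scale degree 4 of Fb major is Bbb.
Bbb up to F: letters B→F make it a fifth; 8 semitones makes it augmented.

augmented fifth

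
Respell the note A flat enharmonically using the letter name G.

Plain G sits 1 semitone below Ab, so on the letter G the same pitch needs a sharp: G#.

G#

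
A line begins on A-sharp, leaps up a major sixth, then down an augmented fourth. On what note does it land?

C#

A major sixth up from A# is F## (letter F, 9 semitones up).
An augmented fourth down from F## is C# (letter C, 6 semitones down).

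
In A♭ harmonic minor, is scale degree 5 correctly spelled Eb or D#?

Eb

Each scale degree takes a distinct letter name. Degree 5 of a scale on A must use the letter E.
Eb and D# are enharmonically the same pitch, but only Eb uses the letter E, so it is the correct spelling here.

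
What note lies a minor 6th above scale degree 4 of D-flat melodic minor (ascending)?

Scale degree 4 of Db melodic minor (ascending) is Gb.
A minor sixth (8 semitones) above Gb lands on the letter E, giving Ebb.

Ebb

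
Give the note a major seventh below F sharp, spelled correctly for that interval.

F down a major seventh is Gb, so the target letter is G.
From F#, a major seventh is 11 semitones down: G.

G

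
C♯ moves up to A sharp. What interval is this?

major sixth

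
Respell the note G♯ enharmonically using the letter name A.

Ab

G# is pitch class 8. The letter A alone is pitch class 9.
To reach pitch class 8 from A requires an offset of -1 semitone, i.e. flat: Ab.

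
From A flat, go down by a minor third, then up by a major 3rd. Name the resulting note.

A minor third down from Ab is F (letter F, 3 semitones down).
A major third up from F is A (letter A, 4 semitones up).

A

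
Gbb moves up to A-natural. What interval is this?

doubly augmented second

Counting letters G–A gives a second.
Gbb→A = 4 semitones, 2 wider than the major second (2), so doubly augmented.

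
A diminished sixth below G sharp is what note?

B##

A sixth below G lands on the letter B.
A diminished sixth spans 7 semitones, so G# moves to pitch class 1. On the letter B that is B##.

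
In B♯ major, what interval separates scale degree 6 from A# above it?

Scale degree 6 of B# major is G##.
G## up to A#: letters G→A make it a second; 1 semitone makes it minor.

minor second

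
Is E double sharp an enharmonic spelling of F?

No

Two spellings are enharmonically equivalent only if they share a pitch class.
Here E## → 6, F → 5; 5 ≠ 6, so they are not.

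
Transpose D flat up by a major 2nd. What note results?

Eb

A second above D lands on the letter E.
A major second spans 2 semitones, so Db moves to pitch class 3. On the letter E that is Eb.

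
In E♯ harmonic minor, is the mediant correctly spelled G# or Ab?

Each scale degree takes a distinct letter name. Degree 3 of a scale on E must use the letter G.
G# and Ab are enharmonically the same pitch, but only G# uses the letter G, so it is the correct spelling here.

G#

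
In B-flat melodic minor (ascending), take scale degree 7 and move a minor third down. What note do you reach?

F#

Scale degree 7 of Bb melodic minor (ascending) is A.
A minor third (3 semitones) below A lands on the letter F, giving F#.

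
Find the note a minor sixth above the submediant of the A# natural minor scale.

D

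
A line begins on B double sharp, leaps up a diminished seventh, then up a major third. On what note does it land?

C##

A diminished seventh up from B## is A# (letter A, 9 semitones up).
A major third up from A# is C## (letter C, 4 semitones up).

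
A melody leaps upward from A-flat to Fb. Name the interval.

Counting letters A–B–C–D–E–F gives a sixth.
Ab→Fb = 8 semitones, 1 narrower than the major sixth (9), so minor.

minor sixth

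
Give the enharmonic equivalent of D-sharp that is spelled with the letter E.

D# is pitch class 3. The letter E alone is pitch class 4.
To reach pitch class 3 from E requires an offset of -1 semitone, i.e. flat: Eb.

Eb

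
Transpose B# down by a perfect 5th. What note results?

A fifth below B lands on the letter E.
A perfect fifth spans 7 semitones, so B# moves to pitch class 5. On the letter E that is E#.

E#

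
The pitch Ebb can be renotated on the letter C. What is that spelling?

C##

Ebb is pitch class 2. The letter C alone is pitch class 0.
To reach pitch class 2 from C requires an offset of +2 semitones, i.e. double sharp: C##.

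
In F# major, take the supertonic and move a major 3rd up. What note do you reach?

The supertonic of F# major is G#.
A major third (4 semitones) above G# lands on the letter B, giving B#.

B#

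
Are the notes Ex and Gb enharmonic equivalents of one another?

E## = pitch class 6 and Gb = pitch class 6 — the same pitch class, so they are enharmonic equivalents.

Yes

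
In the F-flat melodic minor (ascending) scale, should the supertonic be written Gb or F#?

Each scale degree takes a distinct letter name. Degree 2 of a scale on F must use the letter G.
Gb and F# are enharmonically the same pitch, but only Gb uses the letter G, so it is the correct spelling here.

Gb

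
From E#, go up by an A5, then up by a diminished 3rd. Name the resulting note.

An augmented fifth up from E# is B## (letter B, 8 semitones up).
A diminished third up from B## is D# (letter D, 2 semitones up).

D#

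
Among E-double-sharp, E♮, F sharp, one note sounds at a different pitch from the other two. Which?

E

In 12-tone equal temperament, enharmonic equivalents share a pitch class. E## is pitch class 6; E is pitch class 4; F# is pitch class 6.
E## and F# share pitch class 6, while E is pitch class 4.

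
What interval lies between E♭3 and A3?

The letter names run E→A, a span of 3 letter steps, so the interval is some kind of fourth.
Eb to A is 6 semitones. A perfect fourth is 5, so 6 makes it augmented.

augmented fourth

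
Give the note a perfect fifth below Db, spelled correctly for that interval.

D down a perfect fifth is G, so the target letter is G.
From Db, a perfect fifth is 7 semitones down: Gb.

Gb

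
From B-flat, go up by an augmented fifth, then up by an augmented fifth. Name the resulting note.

C##

An augmented fifth up from Bb is F# (letter F, 8 semitones up).
An augmented fifth up from F# is C## (letter C, 8 semitones up).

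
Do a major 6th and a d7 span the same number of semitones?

A major sixth spans 9 semitones; a diminished seventh spans 9.
They are enharmonically equivalent.

Yes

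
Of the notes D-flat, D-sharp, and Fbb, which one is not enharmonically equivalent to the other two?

In 12-tone equal temperament, enharmonic equivalents share a pitch class. Db is pitch class 1; D# is pitch class 3; Fbb is pitch class 3.
D# and Fbb share pitch class 3, while Db is pitch class 1.

Db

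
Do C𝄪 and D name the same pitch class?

Yes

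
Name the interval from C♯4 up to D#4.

The letter names run C→D, a span of 1 letter step, so the interval is some kind of second.
C# to D# is 2 semitones. A major second is 2, so 2 makes it major.

major second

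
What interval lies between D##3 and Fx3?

minor third

The letter names run D→F, a span of 2 letter steps, so the interval is some kind of third.
D## to F## is 3 semitones. A major third is 4, so 3 makes it minor.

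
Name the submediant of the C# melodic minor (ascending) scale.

The C# melodic minor (ascending) scale runs C# D# E F# G# A# B#.
Degree 6 is A#.

A#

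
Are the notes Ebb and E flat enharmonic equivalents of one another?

Two spellings are enharmonically equivalent only if they share a pitch class.
Here Ebb → 2, Eb → 3; 2 ≠ 3, so they are not.

No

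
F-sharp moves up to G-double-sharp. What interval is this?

Counting letters F–G gives a second.
F#→G## = 3 semitones, 1 wider than the major second (2), so augmented.

augmented second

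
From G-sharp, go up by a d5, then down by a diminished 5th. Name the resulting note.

G#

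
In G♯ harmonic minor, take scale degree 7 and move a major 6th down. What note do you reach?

Scale degree 7 of G# harmonic minor is F##.
A major sixth (9 semitones) below F## lands on the letter A, giving A#.

A#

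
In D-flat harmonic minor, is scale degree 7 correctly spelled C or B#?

Each scale degree takes a distinct letter name. Degree 7 of a scale on D must use the letter C.
C and B# are enharmonically the same pitch, but only C uses the letter C, so it is the correct spelling here.

C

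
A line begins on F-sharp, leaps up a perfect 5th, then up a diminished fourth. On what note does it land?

A perfect fifth up from F# is C# (letter C, 7 semitones up).
A diminished fourth up from C# is F (letter F, 4 semitones up).

F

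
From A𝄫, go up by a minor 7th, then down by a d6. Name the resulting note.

Bb

A minor seventh up from Abb is Gbb (letter G, 10 semitones up).
A diminished sixth down from Gbb is Bb (letter B, 7 semitones down).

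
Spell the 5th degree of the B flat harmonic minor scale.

F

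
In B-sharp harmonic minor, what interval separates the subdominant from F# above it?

The subdominant of B# harmonic minor is E#.
E# up to F#: letters E→F make it a second; 1 semitone makes it minor.

minor second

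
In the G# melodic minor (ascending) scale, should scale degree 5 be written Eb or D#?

D#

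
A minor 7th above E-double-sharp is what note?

D##

A seventh above E lands on the letter D.
A minor seventh spans 10 semitones, so E## moves to pitch class 4. On the letter D that is D##.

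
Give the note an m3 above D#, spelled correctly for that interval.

F#

A third above D lands on the letter F.
A minor third spans 3 semitones, so D# moves to pitch class 6. On the letter F that is F#.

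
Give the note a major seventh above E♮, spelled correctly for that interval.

E up a major seventh is D#, so the target letter is D.
From E, a major seventh is 11 semitones up: D#.

D#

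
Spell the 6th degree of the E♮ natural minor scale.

C

Degree 6 takes the letter 5 steps above E, which is C.
In natural minor, degree 6 sits 8 semitones above the tonic. E + 8 semitones is pitch class 0, spelled on C as C.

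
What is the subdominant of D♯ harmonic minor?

G#

The D# harmonic minor scale runs D# E# F# G# A# B C##.
Degree 4 is G#.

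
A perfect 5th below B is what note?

B down a perfect fifth is E, so the target letter is E.
From B, a perfect fifth is 7 semitones down: E.

E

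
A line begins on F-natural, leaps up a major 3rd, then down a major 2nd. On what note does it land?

A major third up from F is A (letter A, 4 semitones up).
A major second down from A is G (letter G, 2 semitones down).

G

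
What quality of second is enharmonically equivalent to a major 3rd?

A major third spans 4 semitones.
A second spanning 4 semitones is doubly augmented (the major second is 2).

doubly augmented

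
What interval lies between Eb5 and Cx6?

doubly augmented sixth

The letter names run E→C, a span of 5 letter steps, so the interval is some kind of sixth.
Eb to C## is 11 semitones. A major sixth is 9, so 11 makes it doubly augmented.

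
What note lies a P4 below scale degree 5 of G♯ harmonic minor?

A#

Scale degree 5 of G# harmonic minor is D#.
A perfect fourth (5 semitones) below D# lands on the letter A, giving A#.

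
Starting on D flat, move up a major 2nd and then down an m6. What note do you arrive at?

A major second up from Db is Eb (letter E, 2 semitones up).
A minor sixth down from Eb is G (letter G, 8 semitones down).

G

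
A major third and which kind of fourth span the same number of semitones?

A major third spans 4 semitones.
A fourth spanning 4 semitones is diminished (the perfect fourth is 5).

diminished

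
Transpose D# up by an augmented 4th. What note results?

G##

A fourth above D lands on the letter G.
An augmented fourth spans 6 semitones, so D# moves to pitch class 9. On the letter G that is G##.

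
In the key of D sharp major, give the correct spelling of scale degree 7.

Degree 7 takes the letter 6 steps above D, which is C.
In major, degree 7 sits 11 semitones above the tonic. D# + 11 semitones is pitch class 2, spelled on C as C##.

C##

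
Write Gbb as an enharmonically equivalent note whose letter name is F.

Gbb is pitch class 5. The letter F alone is pitch class 5.
Pitch class 5 on F needs no accidental: F.

F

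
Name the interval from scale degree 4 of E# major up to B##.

Scale degree 4 of E# major is A#.
A# up to B##: letters A→B make it a second; 3 semitones makes it augmented.

augmented second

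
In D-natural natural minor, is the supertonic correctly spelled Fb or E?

E

Each scale degree takes a distinct letter name. Degree 2 of a scale on D must use the letter E.
E and Fb are enharmonically the same pitch, but only E uses the letter E, so it is the correct spelling here.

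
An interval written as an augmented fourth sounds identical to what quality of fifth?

diminished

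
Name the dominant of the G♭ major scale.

Db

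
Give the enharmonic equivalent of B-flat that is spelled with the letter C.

Plain C sits 2 semitones above Bb, so on the letter C the same pitch needs a double flat: Cbb.

Cbb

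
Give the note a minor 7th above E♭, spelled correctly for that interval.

Db

A seventh above E lands on the letter D.
A minor seventh spans 10 semitones, so Eb moves to pitch class 1. On the letter D that is Db.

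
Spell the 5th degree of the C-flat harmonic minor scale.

Gb

The Cb harmonic minor scale runs Cb Db Ebb Fb Gb Abb Bb.
Degree 5 is Gb.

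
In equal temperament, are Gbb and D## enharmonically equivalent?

Two spellings are enharmonically equivalent only if they share a pitch class.
Here Gbb → 5, D## → 4; 4 ≠ 5, so they are not.

No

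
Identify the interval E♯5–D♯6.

minor seventh

The letter names run E→D, a span of 6 letter steps, so the interval is some kind of seventh.
E# to D# is 10 semitones. A major seventh is 11, so 10 makes it minor.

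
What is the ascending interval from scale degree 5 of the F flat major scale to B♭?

Scale degree 5 of Fb major is Cb.
Cb up to Bb: letters C→B make it a seventh; 11 semitones makes it major.

major seventh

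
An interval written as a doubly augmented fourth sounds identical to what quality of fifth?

perfect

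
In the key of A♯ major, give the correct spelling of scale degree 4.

The A# major scale runs A# B# C## D# E# F## G##.
Degree 4 is D#.

D#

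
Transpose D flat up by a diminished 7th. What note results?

A seventh above D lands on the letter C.
A diminished seventh spans 9 semitones, so Db moves to pitch class 10. On the letter C that is Cbb.

Cbb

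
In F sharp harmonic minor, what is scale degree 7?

Degree 7 takes the letter 6 steps above F, which is E.
In harmonic minor, degree 7 sits 11 semitones above the tonic. F# + 11 semitones is pitch class 5, spelled on E as E#.

E#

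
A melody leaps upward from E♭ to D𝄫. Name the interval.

The letter names run E→D, a span of 6 letter steps, so the interval is some kind of seventh.
Eb to Dbb is 9 semitones. A major seventh is 11, so 9 makes it diminished.

diminished seventh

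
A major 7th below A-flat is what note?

Bbb

A seventh below A lands on the letter B.
A major seventh spans 11 semitones, so Ab moves to pitch class 9. On the letter B that is Bbb.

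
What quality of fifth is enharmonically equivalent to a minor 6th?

A minor sixth spans 8 semitones.
A fifth spanning 8 semitones is augmented (the perfect fifth is 7).

augmented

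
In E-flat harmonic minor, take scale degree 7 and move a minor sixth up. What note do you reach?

Bb

Scale degree 7 of Eb harmonic minor is D.
A minor sixth (8 semitones) above D lands on the letter B, giving Bb.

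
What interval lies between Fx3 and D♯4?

The letter names run F→D, a span of 5 letter steps, so the interval is some kind of sixth.
F## to D# is 8 semitones. A major sixth is 9, so 8 makes it minor.

minor sixth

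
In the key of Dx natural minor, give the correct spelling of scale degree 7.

C##

Degree 7 takes the letter 6 steps above D, which is C.
In natural minor, degree 7 sits 10 semitones above the tonic. D## + 10 semitones is pitch class 2, spelled on C as C##.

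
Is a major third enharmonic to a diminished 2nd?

No

A major third spans 4 semitones; a diminished second spans 0.
The spans differ, so they are not enharmonic equivalents.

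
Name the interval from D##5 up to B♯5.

The letter names run D→B, a span of 5 letter steps, so the interval is some kind of sixth.
D## to B# is 8 semitones. A major sixth is 9, so 8 makes it minor.

minor sixth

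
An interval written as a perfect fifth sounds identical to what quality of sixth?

A perfect fifth spans 7 semitones.
A sixth spanning 7 semitones is diminished (the major sixth is 9).

diminished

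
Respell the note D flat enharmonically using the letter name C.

Plain C sits 1 semitone below Db, so on the letter C the same pitch needs a sharp: C#.

C#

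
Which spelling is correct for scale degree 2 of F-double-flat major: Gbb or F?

Gbb

Each scale degree takes a distinct letter name. Degree 2 of a scale on F must use the letter G.
Gbb and F are enharmonically the same pitch, but only Gbb uses the letter G, so it is the correct spelling here.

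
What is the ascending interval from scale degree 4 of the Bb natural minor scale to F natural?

Scale degree 4 of Bb natural minor is Eb.
Eb up to F: letters E→F make it a second; 2 semitones makes it major.

major second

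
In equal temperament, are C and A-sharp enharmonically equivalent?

No

Two spellings are enharmonically equivalent only if they share a pitch class.
Here C → 0, A# → 10; 0 ≠ 10, so they are not.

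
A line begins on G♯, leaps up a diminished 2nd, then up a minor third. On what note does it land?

A diminished second up from G# is Ab (letter A, 0 semitones up).
A minor third up from Ab is Cb (letter C, 3 semitones up).

Cb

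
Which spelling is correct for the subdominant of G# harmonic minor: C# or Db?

C#

Each scale degree takes a distinct letter name. Degree 4 of a scale on G must use the letter C.
C# and Db are enharmonically the same pitch, but only C# uses the letter C, so it is the correct spelling here.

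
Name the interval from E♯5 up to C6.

diminished sixth

Counting letters E–F–G–A–B–C gives a sixth.
E#→C = 7 semitones, 2 narrower than the major sixth (9), so diminished.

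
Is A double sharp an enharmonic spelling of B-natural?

Yes

A## = pitch class 11 and B = pitch class 11 — the same pitch class, so they are enharmonic equivalents.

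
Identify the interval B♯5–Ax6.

The letter names run B→A, a span of 6 letter steps, so the interval is some kind of seventh.
B# to A## is 11 semitones. A major seventh is 11, so 11 makes it major.

major seventh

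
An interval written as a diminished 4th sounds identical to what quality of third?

A diminished fourth spans 4 semitones.
A third spanning 4 semitones is major (the major third is 4).

major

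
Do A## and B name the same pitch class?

A## = pitch class 11 and B = pitch class 11 — the same pitch class, so they are enharmonic equivalents.

Yes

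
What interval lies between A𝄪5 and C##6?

Counting letters A–B–C gives a third.
A##→C## = 3 semitones, 1 narrower than the major third (4), so minor.

minor third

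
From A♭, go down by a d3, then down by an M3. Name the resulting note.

A diminished third down from Ab is F# (letter F, 2 semitones down).
A major third down from F# is D (letter D, 4 semitones down).

D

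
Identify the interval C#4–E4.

minor third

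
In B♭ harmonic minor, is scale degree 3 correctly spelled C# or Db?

Db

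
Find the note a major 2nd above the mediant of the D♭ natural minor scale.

Gb

The mediant of Db natural minor is Fb.
A major second (2 semitones) above Fb lands on the letter G, giving Gb.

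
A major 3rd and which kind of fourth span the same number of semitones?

diminished

A major third spans 4 semitones.
A fourth spanning 4 semitones is diminished (the perfect fourth is 5).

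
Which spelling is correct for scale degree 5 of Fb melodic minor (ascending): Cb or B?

Cb

Each scale degree takes a distinct letter name. Degree 5 of a scale on F must use the letter C.
Cb and B are enharmonically the same pitch, but only Cb uses the letter C, so it is the correct spelling here.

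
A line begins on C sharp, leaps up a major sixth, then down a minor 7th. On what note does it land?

B#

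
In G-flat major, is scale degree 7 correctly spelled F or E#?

F

Each scale degree takes a distinct letter name. Degree 7 of a scale on G must use the letter F.
F and E# are enharmonically the same pitch, but only F uses the letter F, so it is the correct spelling here.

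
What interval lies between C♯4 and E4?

Counting letters C–D–E gives a third.
C#→E = 3 semitones, 1 narrower than the major third (4), so minor.

minor third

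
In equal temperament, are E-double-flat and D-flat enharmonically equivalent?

No

Two spellings are enharmonically equivalent only if they share a pitch class.
Here Ebb → 2, Db → 1; 1 ≠ 2, so they are not.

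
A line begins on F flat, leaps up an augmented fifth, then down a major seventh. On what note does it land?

Db

An augmented fifth up from Fb is C (letter C, 8 semitones up).
A major seventh down from C is Db (letter D, 11 semitones down).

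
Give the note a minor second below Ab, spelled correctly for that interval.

A second below A lands on the letter G.
A minor second spans 1 semitone, so Ab moves to pitch class 7. On the letter G that is G.

G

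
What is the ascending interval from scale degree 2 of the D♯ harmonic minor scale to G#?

Scale degree 2 of D# harmonic minor is E#.
E# up to G#: letters E→G make it a third; 3 semitones makes it minor.

minor third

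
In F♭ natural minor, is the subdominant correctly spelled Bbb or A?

Bbb

Each scale degree takes a distinct letter name. Degree 4 of a scale on F must use the letter B.
Bbb and A are enharmonically the same pitch, but only Bbb uses the letter B, so it is the correct spelling here.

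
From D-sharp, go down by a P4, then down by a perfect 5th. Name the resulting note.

D#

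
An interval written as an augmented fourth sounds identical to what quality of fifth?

diminished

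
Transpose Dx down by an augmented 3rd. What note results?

A third below D lands on the letter B.
An augmented third spans 5 semitones, so D## moves to pitch class 11. On the letter B that is B.

B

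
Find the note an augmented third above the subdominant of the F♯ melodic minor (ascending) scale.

D##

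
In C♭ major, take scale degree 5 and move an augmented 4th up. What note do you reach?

C

Scale degree 5 of Cb major is Gb.
An augmented fourth (6 semitones) above Gb lands on the letter C, giving C.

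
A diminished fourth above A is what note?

Db

A fourth above A lands on the letter D.
A diminished fourth spans 4 semitones, so A moves to pitch class 1. On the letter D that is Db.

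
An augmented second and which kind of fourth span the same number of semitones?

An augmented second spans 3 semitones.
A fourth spanning 3 semitones is doubly diminished (the perfect fourth is 5).

doubly diminished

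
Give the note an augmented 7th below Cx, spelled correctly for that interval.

D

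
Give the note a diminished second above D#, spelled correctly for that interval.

A second above D lands on the letter E.
A diminished second spans 0 semitones, so D# moves to pitch class 3. On the letter E that is Eb.

Eb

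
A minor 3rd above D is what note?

A third above D lands on the letter F.
A minor third spans 3 semitones, so D moves to pitch class 5. On the letter F that is F.

F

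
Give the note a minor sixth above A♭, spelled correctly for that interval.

Fb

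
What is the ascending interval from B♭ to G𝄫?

diminished sixth

The letter names run B→G, a span of 5 letter steps, so the interval is some kind of sixth.
Bb to Gbb is 7 semitones. A major sixth is 9, so 7 makes it diminished.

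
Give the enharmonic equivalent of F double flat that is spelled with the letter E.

Eb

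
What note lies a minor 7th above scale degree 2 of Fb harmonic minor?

Fb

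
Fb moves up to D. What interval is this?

The letter names run F→D, a span of 5 letter steps, so the interval is some kind of sixth.
Fb to D is 10 semitones. A major sixth is 9, so 10 makes it augmented.

augmented sixth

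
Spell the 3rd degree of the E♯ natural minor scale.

Degree 3 takes the letter 2 steps above E, which is G.
In natural minor, degree 3 sits 3 semitones above the tonic. E# + 3 semitones is pitch class 8, spelled on G as G#.

G#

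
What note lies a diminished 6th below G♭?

G down a major sixth is Bb, so the target letter is B.
From Gb, a diminished sixth is 7 semitones down: B.

B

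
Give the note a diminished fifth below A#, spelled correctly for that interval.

D##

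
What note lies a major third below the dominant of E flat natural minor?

Gb

The dominant of Eb natural minor is Bb.
A major third (4 semitones) below Bb lands on the letter G, giving Gb.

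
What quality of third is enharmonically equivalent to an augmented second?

minor

An augmented second spans 3 semitones.
A third spanning 3 semitones is minor (the major third is 4).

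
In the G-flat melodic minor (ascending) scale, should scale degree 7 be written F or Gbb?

Each scale degree takes a distinct letter name. Degree 7 of a scale on G must use the letter F.
F and Gbb are enharmonically the same pitch, but only F uses the letter F, so it is the correct spelling here.

F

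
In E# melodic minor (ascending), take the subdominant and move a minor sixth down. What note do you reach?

C##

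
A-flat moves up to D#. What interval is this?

Counting letters A–B–C–D gives a fourth.
Ab→D# = 7 semitones, 2 wider than the perfect fourth (5), so doubly augmented.

doubly augmented fourth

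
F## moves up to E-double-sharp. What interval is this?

major seventh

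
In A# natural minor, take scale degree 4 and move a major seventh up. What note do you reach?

Scale degree 4 of A# natural minor is D#.
A major seventh (11 semitones) above D# lands on the letter C, giving C##.

C##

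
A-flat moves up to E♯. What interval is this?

doubly augmented fifth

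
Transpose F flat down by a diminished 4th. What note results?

C

A fourth below F lands on the letter C.
A diminished fourth spans 4 semitones, so Fb moves to pitch class 0. On the letter C that is C.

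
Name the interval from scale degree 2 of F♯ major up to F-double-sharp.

major seventh

Scale degree 2 of F# major is G#.
G# up to F##: letters G→F make it a seventh; 11 semitones makes it major.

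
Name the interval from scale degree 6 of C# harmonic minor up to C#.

major third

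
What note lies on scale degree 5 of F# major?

The F# major scale runs F# G# A# B C# D# E#.
Degree 5 is C#.

C#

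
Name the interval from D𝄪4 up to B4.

diminished sixth

The letter names run D→B, a span of 5 letter steps, so the interval is some kind of sixth.
D## to B is 7 semitones. A major sixth is 9, so 7 makes it diminished.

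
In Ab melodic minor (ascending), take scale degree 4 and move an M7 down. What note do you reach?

Scale degree 4 of Ab melodic minor (ascending) is Db.
A major seventh (11 semitones) below Db lands on the letter E, giving Ebb.

Ebb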